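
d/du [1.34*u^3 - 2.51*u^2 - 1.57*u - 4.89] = 4.02*u^2 - 5.02*u - 1.57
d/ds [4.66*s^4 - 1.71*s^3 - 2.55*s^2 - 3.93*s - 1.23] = 18.64*s^3 - 5.13*s^2 - 5.1*s - 3.93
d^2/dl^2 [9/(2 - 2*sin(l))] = 9*(sin(l) + 2)/(2*(sin(l) - 1)^2)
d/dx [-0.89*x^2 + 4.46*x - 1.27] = 4.46 - 1.78*x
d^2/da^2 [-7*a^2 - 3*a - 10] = -14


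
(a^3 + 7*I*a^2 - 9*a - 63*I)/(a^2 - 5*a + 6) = (a^2 + a*(3 + 7*I) + 21*I)/(a - 2)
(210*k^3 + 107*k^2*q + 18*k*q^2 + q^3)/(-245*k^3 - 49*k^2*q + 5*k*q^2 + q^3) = (6*k + q)/(-7*k + q)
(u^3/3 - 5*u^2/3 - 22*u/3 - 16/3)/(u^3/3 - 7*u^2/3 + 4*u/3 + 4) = (u^2 - 6*u - 16)/(u^2 - 8*u + 12)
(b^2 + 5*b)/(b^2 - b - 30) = b/(b - 6)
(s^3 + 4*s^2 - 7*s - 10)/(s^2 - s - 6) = (-s^3 - 4*s^2 + 7*s + 10)/(-s^2 + s + 6)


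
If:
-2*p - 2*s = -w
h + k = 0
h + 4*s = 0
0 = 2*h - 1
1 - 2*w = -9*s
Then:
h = 1/2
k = -1/2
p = 3/32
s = -1/8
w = -1/16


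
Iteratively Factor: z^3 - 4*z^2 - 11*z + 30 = (z - 5)*(z^2 + z - 6) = (z - 5)*(z - 2)*(z + 3)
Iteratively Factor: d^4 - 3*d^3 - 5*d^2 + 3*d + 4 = (d - 4)*(d^3 + d^2 - d - 1) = (d - 4)*(d + 1)*(d^2 - 1) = (d - 4)*(d + 1)^2*(d - 1)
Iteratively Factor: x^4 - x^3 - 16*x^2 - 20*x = (x)*(x^3 - x^2 - 16*x - 20) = x*(x + 2)*(x^2 - 3*x - 10) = x*(x + 2)^2*(x - 5)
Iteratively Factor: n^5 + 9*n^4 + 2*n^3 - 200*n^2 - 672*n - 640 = (n + 4)*(n^4 + 5*n^3 - 18*n^2 - 128*n - 160) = (n + 4)^2*(n^3 + n^2 - 22*n - 40) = (n - 5)*(n + 4)^2*(n^2 + 6*n + 8) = (n - 5)*(n + 2)*(n + 4)^2*(n + 4)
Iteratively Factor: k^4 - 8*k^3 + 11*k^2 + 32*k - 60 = (k - 3)*(k^3 - 5*k^2 - 4*k + 20) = (k - 3)*(k + 2)*(k^2 - 7*k + 10) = (k - 3)*(k - 2)*(k + 2)*(k - 5)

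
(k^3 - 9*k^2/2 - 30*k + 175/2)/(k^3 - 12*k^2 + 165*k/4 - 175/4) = 2*(k + 5)/(2*k - 5)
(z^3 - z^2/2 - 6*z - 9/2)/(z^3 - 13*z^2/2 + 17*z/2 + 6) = (2*z^2 + 5*z + 3)/(2*z^2 - 7*z - 4)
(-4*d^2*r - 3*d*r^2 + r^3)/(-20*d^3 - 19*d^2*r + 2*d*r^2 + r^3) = r/(5*d + r)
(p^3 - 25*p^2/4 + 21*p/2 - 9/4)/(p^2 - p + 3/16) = 4*(p^2 - 6*p + 9)/(4*p - 3)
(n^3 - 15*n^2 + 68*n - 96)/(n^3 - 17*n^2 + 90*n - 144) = (n - 4)/(n - 6)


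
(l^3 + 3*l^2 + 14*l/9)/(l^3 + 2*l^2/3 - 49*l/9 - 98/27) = 3*l/(3*l - 7)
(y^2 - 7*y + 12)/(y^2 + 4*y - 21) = (y - 4)/(y + 7)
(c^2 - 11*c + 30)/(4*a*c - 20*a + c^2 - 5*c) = (c - 6)/(4*a + c)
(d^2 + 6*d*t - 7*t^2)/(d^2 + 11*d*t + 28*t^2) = (d - t)/(d + 4*t)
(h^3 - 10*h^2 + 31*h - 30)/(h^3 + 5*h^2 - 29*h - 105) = (h^2 - 5*h + 6)/(h^2 + 10*h + 21)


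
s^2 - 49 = (s - 7)*(s + 7)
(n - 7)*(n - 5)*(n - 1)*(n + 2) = n^4 - 11*n^3 + 21*n^2 + 59*n - 70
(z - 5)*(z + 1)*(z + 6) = z^3 + 2*z^2 - 29*z - 30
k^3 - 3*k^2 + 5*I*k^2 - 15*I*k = k*(k - 3)*(k + 5*I)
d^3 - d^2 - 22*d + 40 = (d - 4)*(d - 2)*(d + 5)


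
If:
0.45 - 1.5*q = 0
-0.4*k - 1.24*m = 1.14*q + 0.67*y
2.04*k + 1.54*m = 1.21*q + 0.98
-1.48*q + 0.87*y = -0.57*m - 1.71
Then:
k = 0.10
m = 0.74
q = 0.30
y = -1.94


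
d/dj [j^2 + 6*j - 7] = 2*j + 6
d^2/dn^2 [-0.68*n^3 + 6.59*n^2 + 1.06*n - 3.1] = 13.18 - 4.08*n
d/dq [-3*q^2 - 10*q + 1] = -6*q - 10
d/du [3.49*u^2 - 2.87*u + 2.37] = 6.98*u - 2.87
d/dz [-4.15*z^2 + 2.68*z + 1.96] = 2.68 - 8.3*z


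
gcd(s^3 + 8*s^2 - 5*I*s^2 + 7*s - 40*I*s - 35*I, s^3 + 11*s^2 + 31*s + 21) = s^2 + 8*s + 7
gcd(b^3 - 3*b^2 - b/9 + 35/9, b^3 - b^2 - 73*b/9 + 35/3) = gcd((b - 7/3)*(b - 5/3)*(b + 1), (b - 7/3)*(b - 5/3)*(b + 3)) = b^2 - 4*b + 35/9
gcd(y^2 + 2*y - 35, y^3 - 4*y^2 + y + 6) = 1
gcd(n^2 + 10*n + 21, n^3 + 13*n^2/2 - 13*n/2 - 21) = n + 7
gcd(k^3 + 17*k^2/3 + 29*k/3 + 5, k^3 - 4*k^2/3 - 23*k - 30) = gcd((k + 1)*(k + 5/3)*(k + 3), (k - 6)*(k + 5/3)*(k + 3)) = k^2 + 14*k/3 + 5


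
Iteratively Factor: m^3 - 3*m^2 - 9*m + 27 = (m + 3)*(m^2 - 6*m + 9) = (m - 3)*(m + 3)*(m - 3)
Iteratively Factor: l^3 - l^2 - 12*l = (l)*(l^2 - l - 12) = l*(l + 3)*(l - 4)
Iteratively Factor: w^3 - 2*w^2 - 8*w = (w + 2)*(w^2 - 4*w) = w*(w + 2)*(w - 4)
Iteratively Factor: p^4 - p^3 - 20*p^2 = (p)*(p^3 - p^2 - 20*p) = p*(p - 5)*(p^2 + 4*p) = p*(p - 5)*(p + 4)*(p)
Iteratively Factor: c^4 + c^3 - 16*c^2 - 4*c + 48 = (c + 2)*(c^3 - c^2 - 14*c + 24) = (c - 2)*(c + 2)*(c^2 + c - 12) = (c - 3)*(c - 2)*(c + 2)*(c + 4)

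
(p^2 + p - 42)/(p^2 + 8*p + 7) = (p - 6)/(p + 1)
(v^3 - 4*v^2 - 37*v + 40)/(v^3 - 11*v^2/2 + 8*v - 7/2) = 2*(v^2 - 3*v - 40)/(2*v^2 - 9*v + 7)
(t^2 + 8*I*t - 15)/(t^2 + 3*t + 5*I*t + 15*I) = (t + 3*I)/(t + 3)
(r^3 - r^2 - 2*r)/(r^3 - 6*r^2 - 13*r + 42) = r*(r + 1)/(r^2 - 4*r - 21)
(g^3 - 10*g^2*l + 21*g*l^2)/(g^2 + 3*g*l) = (g^2 - 10*g*l + 21*l^2)/(g + 3*l)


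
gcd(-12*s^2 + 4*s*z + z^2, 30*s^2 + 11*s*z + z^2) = 6*s + z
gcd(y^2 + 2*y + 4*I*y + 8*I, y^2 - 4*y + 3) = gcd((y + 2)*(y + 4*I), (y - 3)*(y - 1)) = 1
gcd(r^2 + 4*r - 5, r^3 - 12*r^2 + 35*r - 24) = r - 1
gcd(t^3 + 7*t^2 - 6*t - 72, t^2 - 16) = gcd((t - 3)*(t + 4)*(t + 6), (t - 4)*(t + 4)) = t + 4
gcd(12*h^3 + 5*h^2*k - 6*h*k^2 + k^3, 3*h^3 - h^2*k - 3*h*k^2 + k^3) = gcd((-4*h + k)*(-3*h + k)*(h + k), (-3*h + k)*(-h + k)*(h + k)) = 3*h^2 + 2*h*k - k^2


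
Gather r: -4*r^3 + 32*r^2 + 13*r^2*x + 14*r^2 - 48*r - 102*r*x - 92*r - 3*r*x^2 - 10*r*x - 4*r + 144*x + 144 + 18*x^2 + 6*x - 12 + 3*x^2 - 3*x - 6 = -4*r^3 + r^2*(13*x + 46) + r*(-3*x^2 - 112*x - 144) + 21*x^2 + 147*x + 126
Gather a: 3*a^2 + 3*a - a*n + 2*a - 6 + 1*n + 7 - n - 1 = 3*a^2 + a*(5 - n)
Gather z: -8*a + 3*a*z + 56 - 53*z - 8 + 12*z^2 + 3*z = -8*a + 12*z^2 + z*(3*a - 50) + 48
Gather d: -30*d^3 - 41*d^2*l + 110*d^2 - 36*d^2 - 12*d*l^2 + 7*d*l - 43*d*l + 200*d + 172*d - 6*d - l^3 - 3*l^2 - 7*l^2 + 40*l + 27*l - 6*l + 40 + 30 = -30*d^3 + d^2*(74 - 41*l) + d*(-12*l^2 - 36*l + 366) - l^3 - 10*l^2 + 61*l + 70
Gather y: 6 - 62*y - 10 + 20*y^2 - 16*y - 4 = 20*y^2 - 78*y - 8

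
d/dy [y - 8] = 1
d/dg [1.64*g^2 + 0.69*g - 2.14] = 3.28*g + 0.69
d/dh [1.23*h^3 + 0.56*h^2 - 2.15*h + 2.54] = 3.69*h^2 + 1.12*h - 2.15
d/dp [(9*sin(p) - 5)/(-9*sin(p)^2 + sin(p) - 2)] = (81*sin(p)^2 - 90*sin(p) - 13)*cos(p)/(9*sin(p)^2 - sin(p) + 2)^2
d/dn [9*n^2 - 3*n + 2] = 18*n - 3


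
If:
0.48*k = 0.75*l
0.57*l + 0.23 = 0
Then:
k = -0.63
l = -0.40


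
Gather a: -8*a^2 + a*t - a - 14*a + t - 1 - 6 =-8*a^2 + a*(t - 15) + t - 7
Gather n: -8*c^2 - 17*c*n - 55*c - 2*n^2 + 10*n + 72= -8*c^2 - 55*c - 2*n^2 + n*(10 - 17*c) + 72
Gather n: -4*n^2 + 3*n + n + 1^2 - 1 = -4*n^2 + 4*n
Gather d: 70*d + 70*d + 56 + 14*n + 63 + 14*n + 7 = 140*d + 28*n + 126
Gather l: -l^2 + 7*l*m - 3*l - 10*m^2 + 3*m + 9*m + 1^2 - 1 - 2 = -l^2 + l*(7*m - 3) - 10*m^2 + 12*m - 2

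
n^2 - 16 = (n - 4)*(n + 4)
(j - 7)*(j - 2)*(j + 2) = j^3 - 7*j^2 - 4*j + 28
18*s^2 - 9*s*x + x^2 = (-6*s + x)*(-3*s + x)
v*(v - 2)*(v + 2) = v^3 - 4*v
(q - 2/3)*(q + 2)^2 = q^3 + 10*q^2/3 + 4*q/3 - 8/3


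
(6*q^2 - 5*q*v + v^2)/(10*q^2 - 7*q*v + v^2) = (3*q - v)/(5*q - v)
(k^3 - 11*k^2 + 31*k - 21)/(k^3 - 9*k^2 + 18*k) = (k^2 - 8*k + 7)/(k*(k - 6))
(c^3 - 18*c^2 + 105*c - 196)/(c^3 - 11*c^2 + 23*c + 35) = (c^2 - 11*c + 28)/(c^2 - 4*c - 5)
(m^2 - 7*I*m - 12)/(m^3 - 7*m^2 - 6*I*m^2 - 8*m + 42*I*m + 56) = (m - 3*I)/(m^2 - m*(7 + 2*I) + 14*I)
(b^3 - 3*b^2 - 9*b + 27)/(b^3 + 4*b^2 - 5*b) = (b^3 - 3*b^2 - 9*b + 27)/(b*(b^2 + 4*b - 5))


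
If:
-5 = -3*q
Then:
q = 5/3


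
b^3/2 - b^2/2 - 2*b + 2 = (b/2 + 1)*(b - 2)*(b - 1)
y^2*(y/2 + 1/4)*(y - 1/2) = y^4/2 - y^2/8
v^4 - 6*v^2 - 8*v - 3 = (v - 3)*(v + 1)^3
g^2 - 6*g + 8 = (g - 4)*(g - 2)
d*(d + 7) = d^2 + 7*d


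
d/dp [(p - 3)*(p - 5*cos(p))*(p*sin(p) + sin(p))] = (p - 3)*(p + 1)*(5*sin(p) + 1)*sin(p) + (p - 3)*(p - 5*cos(p))*(p*cos(p) + sqrt(2)*sin(p + pi/4)) + (p + 1)*(p - 5*cos(p))*sin(p)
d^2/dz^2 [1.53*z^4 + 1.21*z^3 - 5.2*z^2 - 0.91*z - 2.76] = 18.36*z^2 + 7.26*z - 10.4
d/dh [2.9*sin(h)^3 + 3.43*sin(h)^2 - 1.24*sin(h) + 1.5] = (8.7*sin(h)^2 + 6.86*sin(h) - 1.24)*cos(h)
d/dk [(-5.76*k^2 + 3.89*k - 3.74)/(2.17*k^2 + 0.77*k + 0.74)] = (-12.8765*k^2 + 7.7068*k + 5.7584)/(4.7089*k^4 + 3.3418*k^3 + 3.8045*k^2 + 1.1396*k + 0.5476)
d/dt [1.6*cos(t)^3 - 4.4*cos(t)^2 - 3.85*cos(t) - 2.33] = (-4.8*cos(t)^2 + 8.8*cos(t) + 3.85)*sin(t)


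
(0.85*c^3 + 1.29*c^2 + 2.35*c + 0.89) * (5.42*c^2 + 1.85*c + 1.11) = 4.607*c^5 + 8.5643*c^4 + 16.067*c^3 + 10.6032*c^2 + 4.255*c + 0.9879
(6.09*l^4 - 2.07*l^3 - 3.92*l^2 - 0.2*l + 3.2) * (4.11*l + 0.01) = 25.0299*l^5 - 8.4468*l^4 - 16.1319*l^3 - 0.8612*l^2 + 13.15*l + 0.032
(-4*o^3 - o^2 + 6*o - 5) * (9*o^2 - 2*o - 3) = -36*o^5 - o^4 + 68*o^3 - 54*o^2 - 8*o + 15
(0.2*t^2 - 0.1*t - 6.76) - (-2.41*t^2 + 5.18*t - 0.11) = 2.61*t^2 - 5.28*t - 6.65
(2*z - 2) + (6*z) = 8*z - 2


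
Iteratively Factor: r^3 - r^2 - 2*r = (r)*(r^2 - r - 2) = r*(r + 1)*(r - 2)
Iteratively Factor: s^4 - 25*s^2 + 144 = (s + 4)*(s^3 - 4*s^2 - 9*s + 36) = (s - 3)*(s + 4)*(s^2 - s - 12) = (s - 4)*(s - 3)*(s + 4)*(s + 3)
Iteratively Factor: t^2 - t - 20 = (t + 4)*(t - 5)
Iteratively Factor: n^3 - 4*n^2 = (n)*(n^2 - 4*n) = n*(n - 4)*(n)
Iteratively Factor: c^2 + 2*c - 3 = (c - 1)*(c + 3)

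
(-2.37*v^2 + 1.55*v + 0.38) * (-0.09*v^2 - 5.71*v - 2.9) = 0.2133*v^4 + 13.3932*v^3 - 2.0117*v^2 - 6.6648*v - 1.102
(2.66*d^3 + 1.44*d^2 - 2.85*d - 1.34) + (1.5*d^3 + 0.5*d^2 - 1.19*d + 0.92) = 4.16*d^3 + 1.94*d^2 - 4.04*d - 0.42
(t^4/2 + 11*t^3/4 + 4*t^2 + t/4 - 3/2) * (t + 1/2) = t^5/2 + 3*t^4 + 43*t^3/8 + 9*t^2/4 - 11*t/8 - 3/4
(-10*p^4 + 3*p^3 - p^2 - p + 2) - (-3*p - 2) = -10*p^4 + 3*p^3 - p^2 + 2*p + 4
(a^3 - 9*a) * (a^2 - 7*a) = a^5 - 7*a^4 - 9*a^3 + 63*a^2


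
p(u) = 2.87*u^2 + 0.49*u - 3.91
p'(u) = 5.74*u + 0.49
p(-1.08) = -1.09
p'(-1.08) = -5.71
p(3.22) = 27.43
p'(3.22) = 18.97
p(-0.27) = -3.83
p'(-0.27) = -1.06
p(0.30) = -3.50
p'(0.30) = 2.21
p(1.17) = 0.59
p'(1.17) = 7.21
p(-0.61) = -3.14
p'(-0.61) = -3.01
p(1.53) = 3.56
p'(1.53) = 9.27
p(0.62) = -2.50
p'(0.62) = 4.05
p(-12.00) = 403.49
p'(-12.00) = -68.39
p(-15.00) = 634.49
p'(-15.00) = -85.61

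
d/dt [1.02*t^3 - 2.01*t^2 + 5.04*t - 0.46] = 3.06*t^2 - 4.02*t + 5.04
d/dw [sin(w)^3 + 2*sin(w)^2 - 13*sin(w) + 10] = (3*sin(w)^2 + 4*sin(w) - 13)*cos(w)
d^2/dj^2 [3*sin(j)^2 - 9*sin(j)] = 9*sin(j) + 6*cos(2*j)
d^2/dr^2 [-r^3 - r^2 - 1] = -6*r - 2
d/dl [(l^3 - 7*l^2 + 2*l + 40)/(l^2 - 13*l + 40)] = (l^2 - 16*l + 24)/(l^2 - 16*l + 64)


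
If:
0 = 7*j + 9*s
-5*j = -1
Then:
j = 1/5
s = -7/45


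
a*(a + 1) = a^2 + a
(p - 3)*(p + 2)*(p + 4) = p^3 + 3*p^2 - 10*p - 24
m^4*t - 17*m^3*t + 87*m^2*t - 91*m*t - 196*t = (m - 7)^2*(m - 4)*(m*t + t)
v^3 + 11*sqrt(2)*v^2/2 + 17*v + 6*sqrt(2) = (v + sqrt(2)/2)*(v + 2*sqrt(2))*(v + 3*sqrt(2))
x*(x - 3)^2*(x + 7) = x^4 + x^3 - 33*x^2 + 63*x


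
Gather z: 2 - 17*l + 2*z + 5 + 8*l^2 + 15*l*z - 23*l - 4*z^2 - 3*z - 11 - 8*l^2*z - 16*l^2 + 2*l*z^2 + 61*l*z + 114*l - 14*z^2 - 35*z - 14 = -8*l^2 + 74*l + z^2*(2*l - 18) + z*(-8*l^2 + 76*l - 36) - 18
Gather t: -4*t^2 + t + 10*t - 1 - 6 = -4*t^2 + 11*t - 7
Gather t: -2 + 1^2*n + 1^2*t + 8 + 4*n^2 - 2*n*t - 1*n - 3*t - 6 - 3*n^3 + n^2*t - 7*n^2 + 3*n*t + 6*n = -3*n^3 - 3*n^2 + 6*n + t*(n^2 + n - 2)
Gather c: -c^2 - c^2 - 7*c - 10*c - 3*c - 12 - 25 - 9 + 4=-2*c^2 - 20*c - 42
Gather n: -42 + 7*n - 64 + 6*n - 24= 13*n - 130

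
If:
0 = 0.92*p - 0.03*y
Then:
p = 0.0326086956521739*y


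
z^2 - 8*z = z*(z - 8)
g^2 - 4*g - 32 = (g - 8)*(g + 4)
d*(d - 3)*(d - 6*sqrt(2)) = d^3 - 6*sqrt(2)*d^2 - 3*d^2 + 18*sqrt(2)*d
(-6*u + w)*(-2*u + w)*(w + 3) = 12*u^2*w + 36*u^2 - 8*u*w^2 - 24*u*w + w^3 + 3*w^2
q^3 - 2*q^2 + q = q*(q - 1)^2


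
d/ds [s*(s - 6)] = 2*s - 6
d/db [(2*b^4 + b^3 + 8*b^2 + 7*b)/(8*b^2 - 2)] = (16*b^5 + 4*b^4 - 8*b^3 - 31*b^2 - 16*b - 7)/(2*(16*b^4 - 8*b^2 + 1))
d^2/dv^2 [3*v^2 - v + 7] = 6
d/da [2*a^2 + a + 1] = 4*a + 1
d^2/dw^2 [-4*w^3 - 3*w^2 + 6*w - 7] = -24*w - 6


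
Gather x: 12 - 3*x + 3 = 15 - 3*x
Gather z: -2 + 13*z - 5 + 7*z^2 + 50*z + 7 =7*z^2 + 63*z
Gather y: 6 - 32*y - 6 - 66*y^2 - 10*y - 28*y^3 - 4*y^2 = -28*y^3 - 70*y^2 - 42*y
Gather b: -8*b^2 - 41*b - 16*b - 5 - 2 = -8*b^2 - 57*b - 7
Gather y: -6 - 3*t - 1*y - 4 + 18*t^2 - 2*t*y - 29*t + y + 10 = 18*t^2 - 2*t*y - 32*t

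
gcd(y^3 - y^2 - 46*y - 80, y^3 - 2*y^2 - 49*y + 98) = 1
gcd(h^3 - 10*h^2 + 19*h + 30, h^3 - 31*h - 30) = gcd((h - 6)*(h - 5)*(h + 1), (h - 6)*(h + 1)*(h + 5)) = h^2 - 5*h - 6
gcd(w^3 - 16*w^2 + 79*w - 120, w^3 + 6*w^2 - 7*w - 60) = w - 3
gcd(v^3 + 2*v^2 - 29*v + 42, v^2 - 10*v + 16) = v - 2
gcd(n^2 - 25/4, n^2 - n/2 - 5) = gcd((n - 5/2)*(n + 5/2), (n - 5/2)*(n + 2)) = n - 5/2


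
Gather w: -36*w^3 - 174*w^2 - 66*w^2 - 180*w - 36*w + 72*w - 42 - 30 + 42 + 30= -36*w^3 - 240*w^2 - 144*w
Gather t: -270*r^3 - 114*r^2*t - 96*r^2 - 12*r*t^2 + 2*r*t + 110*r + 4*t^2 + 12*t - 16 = -270*r^3 - 96*r^2 + 110*r + t^2*(4 - 12*r) + t*(-114*r^2 + 2*r + 12) - 16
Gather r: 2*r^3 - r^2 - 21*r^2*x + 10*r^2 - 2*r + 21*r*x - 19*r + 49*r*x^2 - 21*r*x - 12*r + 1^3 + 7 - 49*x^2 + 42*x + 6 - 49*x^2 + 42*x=2*r^3 + r^2*(9 - 21*x) + r*(49*x^2 - 33) - 98*x^2 + 84*x + 14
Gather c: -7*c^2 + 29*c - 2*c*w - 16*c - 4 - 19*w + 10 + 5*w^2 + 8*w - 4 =-7*c^2 + c*(13 - 2*w) + 5*w^2 - 11*w + 2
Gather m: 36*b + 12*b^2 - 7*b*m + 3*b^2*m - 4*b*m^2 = 12*b^2 - 4*b*m^2 + 36*b + m*(3*b^2 - 7*b)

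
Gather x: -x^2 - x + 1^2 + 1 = -x^2 - x + 2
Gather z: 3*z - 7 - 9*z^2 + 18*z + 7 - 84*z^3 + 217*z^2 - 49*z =-84*z^3 + 208*z^2 - 28*z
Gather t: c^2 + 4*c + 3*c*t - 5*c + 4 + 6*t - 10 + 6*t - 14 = c^2 - c + t*(3*c + 12) - 20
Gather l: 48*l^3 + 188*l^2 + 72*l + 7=48*l^3 + 188*l^2 + 72*l + 7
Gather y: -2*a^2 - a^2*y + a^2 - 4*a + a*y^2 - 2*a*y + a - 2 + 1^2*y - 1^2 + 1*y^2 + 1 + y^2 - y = -a^2 - 3*a + y^2*(a + 2) + y*(-a^2 - 2*a) - 2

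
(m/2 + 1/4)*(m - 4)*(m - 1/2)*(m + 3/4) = m^4/2 - 13*m^3/8 - 13*m^2/8 + 13*m/32 + 3/8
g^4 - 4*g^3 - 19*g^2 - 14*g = g*(g - 7)*(g + 1)*(g + 2)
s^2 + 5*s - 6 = (s - 1)*(s + 6)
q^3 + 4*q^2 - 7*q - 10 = (q - 2)*(q + 1)*(q + 5)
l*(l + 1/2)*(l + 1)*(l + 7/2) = l^4 + 5*l^3 + 23*l^2/4 + 7*l/4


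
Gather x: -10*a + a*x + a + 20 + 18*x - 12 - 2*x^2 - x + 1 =-9*a - 2*x^2 + x*(a + 17) + 9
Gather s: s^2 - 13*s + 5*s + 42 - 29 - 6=s^2 - 8*s + 7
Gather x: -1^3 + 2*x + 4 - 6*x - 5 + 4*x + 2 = 0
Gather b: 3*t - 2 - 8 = 3*t - 10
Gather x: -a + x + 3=-a + x + 3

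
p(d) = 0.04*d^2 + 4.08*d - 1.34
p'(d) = 0.08*d + 4.08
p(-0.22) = -2.24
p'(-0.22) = 4.06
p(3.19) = 12.08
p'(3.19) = 4.34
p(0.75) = 1.74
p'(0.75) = 4.14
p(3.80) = 14.74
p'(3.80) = 4.38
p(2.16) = 7.66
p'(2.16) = 4.25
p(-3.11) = -13.64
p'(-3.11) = 3.83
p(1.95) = 6.77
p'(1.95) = 4.24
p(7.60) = 31.98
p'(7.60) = 4.69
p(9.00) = 38.62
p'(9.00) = 4.80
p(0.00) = -1.34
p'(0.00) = 4.08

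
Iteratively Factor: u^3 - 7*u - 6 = (u + 1)*(u^2 - u - 6) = (u - 3)*(u + 1)*(u + 2)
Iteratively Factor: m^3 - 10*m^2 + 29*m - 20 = (m - 1)*(m^2 - 9*m + 20) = (m - 4)*(m - 1)*(m - 5)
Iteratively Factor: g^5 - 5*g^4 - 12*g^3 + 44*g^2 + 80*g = (g)*(g^4 - 5*g^3 - 12*g^2 + 44*g + 80) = g*(g - 5)*(g^3 - 12*g - 16) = g*(g - 5)*(g + 2)*(g^2 - 2*g - 8) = g*(g - 5)*(g - 4)*(g + 2)*(g + 2)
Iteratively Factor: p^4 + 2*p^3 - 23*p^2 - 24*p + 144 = (p - 3)*(p^3 + 5*p^2 - 8*p - 48) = (p - 3)*(p + 4)*(p^2 + p - 12) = (p - 3)^2*(p + 4)*(p + 4)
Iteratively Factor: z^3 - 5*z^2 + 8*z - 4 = (z - 2)*(z^2 - 3*z + 2) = (z - 2)^2*(z - 1)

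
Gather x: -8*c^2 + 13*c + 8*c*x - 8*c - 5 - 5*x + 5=-8*c^2 + 5*c + x*(8*c - 5)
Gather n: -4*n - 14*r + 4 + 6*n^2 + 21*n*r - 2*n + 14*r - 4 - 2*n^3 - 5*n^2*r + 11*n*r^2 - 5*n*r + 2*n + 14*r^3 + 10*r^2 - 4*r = -2*n^3 + n^2*(6 - 5*r) + n*(11*r^2 + 16*r - 4) + 14*r^3 + 10*r^2 - 4*r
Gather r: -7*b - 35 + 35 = -7*b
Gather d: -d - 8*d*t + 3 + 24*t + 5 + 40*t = d*(-8*t - 1) + 64*t + 8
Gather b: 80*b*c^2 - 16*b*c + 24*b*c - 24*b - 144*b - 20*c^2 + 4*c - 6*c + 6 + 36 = b*(80*c^2 + 8*c - 168) - 20*c^2 - 2*c + 42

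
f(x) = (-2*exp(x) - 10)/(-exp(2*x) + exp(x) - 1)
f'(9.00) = 0.00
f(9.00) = 0.00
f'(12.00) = 0.00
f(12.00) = 0.00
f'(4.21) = -0.04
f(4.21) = 0.03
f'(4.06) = -0.04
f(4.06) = 0.04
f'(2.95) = -0.17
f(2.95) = 0.14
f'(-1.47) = 2.48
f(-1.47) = 12.71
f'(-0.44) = -1.85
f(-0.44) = 14.65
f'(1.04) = -4.50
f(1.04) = 2.54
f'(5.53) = -0.01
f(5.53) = 0.01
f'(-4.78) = 0.10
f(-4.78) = 10.10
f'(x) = (-2*exp(x) - 10)*(2*exp(2*x) - exp(x))/(-exp(2*x) + exp(x) - 1)^2 - 2*exp(x)/(-exp(2*x) + exp(x) - 1) = 2*(-(exp(x) + 5)*(2*exp(x) - 1) + exp(2*x) - exp(x) + 1)*exp(x)/(exp(2*x) - exp(x) + 1)^2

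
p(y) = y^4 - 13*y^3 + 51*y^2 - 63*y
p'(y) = 4*y^3 - 39*y^2 + 102*y - 63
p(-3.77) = 1860.95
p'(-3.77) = -1216.17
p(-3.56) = 1617.79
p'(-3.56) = -1100.86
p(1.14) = -23.11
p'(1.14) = 8.52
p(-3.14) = 1200.34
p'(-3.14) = -891.64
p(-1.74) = 341.68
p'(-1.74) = -379.63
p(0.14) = -7.86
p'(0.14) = -49.47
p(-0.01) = 0.64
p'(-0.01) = -64.02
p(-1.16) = 163.81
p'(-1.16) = -240.04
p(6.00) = -54.00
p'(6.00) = 9.00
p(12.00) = 4860.00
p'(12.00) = 2457.00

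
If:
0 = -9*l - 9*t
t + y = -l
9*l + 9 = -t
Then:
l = -9/8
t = 9/8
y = 0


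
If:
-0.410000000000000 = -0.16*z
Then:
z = 2.56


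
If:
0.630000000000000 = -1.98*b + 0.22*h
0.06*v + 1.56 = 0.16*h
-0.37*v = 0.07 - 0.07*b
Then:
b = 0.76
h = 9.73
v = -0.04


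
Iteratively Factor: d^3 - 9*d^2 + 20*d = (d - 5)*(d^2 - 4*d) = d*(d - 5)*(d - 4)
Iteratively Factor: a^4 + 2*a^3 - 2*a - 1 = (a + 1)*(a^3 + a^2 - a - 1) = (a - 1)*(a + 1)*(a^2 + 2*a + 1) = (a - 1)*(a + 1)^2*(a + 1)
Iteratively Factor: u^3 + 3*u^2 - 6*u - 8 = (u + 1)*(u^2 + 2*u - 8) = (u - 2)*(u + 1)*(u + 4)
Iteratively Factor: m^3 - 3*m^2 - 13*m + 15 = (m - 5)*(m^2 + 2*m - 3) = (m - 5)*(m + 3)*(m - 1)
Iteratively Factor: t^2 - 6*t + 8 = (t - 4)*(t - 2)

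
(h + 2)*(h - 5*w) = h^2 - 5*h*w + 2*h - 10*w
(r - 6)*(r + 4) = r^2 - 2*r - 24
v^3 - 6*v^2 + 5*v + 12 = (v - 4)*(v - 3)*(v + 1)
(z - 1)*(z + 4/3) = z^2 + z/3 - 4/3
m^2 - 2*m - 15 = (m - 5)*(m + 3)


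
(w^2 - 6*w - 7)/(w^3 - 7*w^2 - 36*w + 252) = (w + 1)/(w^2 - 36)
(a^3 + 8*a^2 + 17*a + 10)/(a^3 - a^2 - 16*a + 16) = (a^3 + 8*a^2 + 17*a + 10)/(a^3 - a^2 - 16*a + 16)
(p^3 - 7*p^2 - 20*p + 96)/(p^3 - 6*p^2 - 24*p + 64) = (p - 3)/(p - 2)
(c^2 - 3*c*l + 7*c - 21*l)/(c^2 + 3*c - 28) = (c - 3*l)/(c - 4)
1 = 1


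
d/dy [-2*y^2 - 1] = -4*y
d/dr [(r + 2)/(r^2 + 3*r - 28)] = (r^2 + 3*r - (r + 2)*(2*r + 3) - 28)/(r^2 + 3*r - 28)^2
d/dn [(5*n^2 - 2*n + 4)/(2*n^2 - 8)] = (n^2 - 24*n + 4)/(n^4 - 8*n^2 + 16)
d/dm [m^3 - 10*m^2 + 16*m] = 3*m^2 - 20*m + 16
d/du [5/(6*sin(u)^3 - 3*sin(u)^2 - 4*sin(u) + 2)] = 10*(-9*sin(u)^2 + 3*sin(u) + 2)*cos(u)/((2*sin(u) - 1)^2*(3*sin(u)^2 - 2)^2)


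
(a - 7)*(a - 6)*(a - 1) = a^3 - 14*a^2 + 55*a - 42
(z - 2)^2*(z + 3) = z^3 - z^2 - 8*z + 12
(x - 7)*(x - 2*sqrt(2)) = x^2 - 7*x - 2*sqrt(2)*x + 14*sqrt(2)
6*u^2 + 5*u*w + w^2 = (2*u + w)*(3*u + w)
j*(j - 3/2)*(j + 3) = j^3 + 3*j^2/2 - 9*j/2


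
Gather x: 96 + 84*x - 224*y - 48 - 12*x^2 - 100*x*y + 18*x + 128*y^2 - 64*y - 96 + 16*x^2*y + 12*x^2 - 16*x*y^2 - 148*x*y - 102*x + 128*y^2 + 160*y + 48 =16*x^2*y + x*(-16*y^2 - 248*y) + 256*y^2 - 128*y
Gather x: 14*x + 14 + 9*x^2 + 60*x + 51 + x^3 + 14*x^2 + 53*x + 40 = x^3 + 23*x^2 + 127*x + 105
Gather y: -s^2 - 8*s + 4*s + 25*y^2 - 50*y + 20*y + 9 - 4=-s^2 - 4*s + 25*y^2 - 30*y + 5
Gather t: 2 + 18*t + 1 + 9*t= 27*t + 3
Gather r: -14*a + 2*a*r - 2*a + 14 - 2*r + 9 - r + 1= -16*a + r*(2*a - 3) + 24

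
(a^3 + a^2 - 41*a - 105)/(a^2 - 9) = (a^2 - 2*a - 35)/(a - 3)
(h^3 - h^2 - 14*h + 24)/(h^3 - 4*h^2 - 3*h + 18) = (h^2 + 2*h - 8)/(h^2 - h - 6)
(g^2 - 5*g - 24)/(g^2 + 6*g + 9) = (g - 8)/(g + 3)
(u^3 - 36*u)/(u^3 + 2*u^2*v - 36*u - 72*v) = u/(u + 2*v)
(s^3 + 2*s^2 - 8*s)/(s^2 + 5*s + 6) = s*(s^2 + 2*s - 8)/(s^2 + 5*s + 6)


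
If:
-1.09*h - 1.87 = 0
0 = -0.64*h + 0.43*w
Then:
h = -1.72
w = -2.55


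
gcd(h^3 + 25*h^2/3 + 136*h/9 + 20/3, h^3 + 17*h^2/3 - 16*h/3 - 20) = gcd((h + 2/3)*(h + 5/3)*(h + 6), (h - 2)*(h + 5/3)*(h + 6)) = h^2 + 23*h/3 + 10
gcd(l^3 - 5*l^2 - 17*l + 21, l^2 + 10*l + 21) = l + 3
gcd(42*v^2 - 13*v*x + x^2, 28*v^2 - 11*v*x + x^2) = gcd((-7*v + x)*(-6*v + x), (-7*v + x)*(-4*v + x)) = -7*v + x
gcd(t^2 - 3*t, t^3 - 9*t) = t^2 - 3*t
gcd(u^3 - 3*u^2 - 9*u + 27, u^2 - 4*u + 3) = u - 3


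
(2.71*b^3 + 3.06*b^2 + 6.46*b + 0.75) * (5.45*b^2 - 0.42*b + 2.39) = 14.7695*b^5 + 15.5388*b^4 + 40.3987*b^3 + 8.6877*b^2 + 15.1244*b + 1.7925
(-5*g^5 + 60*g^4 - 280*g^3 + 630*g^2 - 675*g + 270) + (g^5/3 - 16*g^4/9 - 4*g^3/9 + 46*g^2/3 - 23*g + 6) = -14*g^5/3 + 524*g^4/9 - 2524*g^3/9 + 1936*g^2/3 - 698*g + 276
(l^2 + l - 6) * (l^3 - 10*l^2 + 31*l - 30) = l^5 - 9*l^4 + 15*l^3 + 61*l^2 - 216*l + 180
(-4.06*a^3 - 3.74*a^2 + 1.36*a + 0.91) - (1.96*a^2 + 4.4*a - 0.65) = -4.06*a^3 - 5.7*a^2 - 3.04*a + 1.56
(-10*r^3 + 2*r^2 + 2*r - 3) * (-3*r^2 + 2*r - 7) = 30*r^5 - 26*r^4 + 68*r^3 - r^2 - 20*r + 21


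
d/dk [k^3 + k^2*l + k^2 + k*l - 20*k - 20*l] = 3*k^2 + 2*k*l + 2*k + l - 20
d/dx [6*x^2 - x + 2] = 12*x - 1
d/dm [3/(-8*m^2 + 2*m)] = 3*(8*m - 1)/(2*m^2*(4*m - 1)^2)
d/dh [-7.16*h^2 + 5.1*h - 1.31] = 5.1 - 14.32*h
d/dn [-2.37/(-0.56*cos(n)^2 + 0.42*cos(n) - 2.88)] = (2.6544*cos(n) - 0.9954)*sin(n)/(0.56*cos(n)^2 - 0.42*cos(n) + 2.88)^2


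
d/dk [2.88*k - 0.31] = 2.88000000000000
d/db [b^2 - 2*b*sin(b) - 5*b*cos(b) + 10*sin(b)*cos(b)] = 5*b*sin(b) - 2*b*cos(b) + 2*b - 2*sin(b) - 5*cos(b) + 10*cos(2*b)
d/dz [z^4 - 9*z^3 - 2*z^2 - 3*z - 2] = 4*z^3 - 27*z^2 - 4*z - 3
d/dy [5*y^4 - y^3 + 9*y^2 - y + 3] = 20*y^3 - 3*y^2 + 18*y - 1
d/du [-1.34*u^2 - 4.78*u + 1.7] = -2.68*u - 4.78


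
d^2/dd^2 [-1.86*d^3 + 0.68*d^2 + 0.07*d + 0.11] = 1.36 - 11.16*d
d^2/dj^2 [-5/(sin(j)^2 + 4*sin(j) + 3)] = 10*(2*sin(j)^3 + 4*sin(j)^2 - 5*sin(j) - 13)/((sin(j) + 1)^2*(sin(j) + 3)^3)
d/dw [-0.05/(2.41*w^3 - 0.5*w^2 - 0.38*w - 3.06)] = (0.3615*w^2 - 0.05*w - 0.019)/(-2.41*w^3 + 0.5*w^2 + 0.38*w + 3.06)^2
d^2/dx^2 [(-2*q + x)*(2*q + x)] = 2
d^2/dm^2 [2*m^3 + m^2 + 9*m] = 12*m + 2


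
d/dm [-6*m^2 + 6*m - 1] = 6 - 12*m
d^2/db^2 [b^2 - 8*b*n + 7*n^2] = 2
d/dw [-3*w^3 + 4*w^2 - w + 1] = -9*w^2 + 8*w - 1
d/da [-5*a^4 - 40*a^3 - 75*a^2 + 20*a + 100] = -20*a^3 - 120*a^2 - 150*a + 20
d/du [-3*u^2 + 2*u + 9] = 2 - 6*u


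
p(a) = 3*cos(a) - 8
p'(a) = -3*sin(a)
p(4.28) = -9.26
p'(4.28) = 2.72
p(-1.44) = -7.61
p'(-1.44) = 2.97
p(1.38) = -7.43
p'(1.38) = -2.95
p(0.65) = -5.61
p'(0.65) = -1.82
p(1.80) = -8.68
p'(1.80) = -2.92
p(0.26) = -5.10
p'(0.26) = -0.77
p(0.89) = -6.11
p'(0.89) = -2.33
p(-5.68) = -5.53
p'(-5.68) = -1.70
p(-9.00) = -10.73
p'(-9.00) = 1.24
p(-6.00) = -5.12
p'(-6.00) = -0.84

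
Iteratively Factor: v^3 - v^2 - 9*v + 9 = (v - 3)*(v^2 + 2*v - 3) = (v - 3)*(v - 1)*(v + 3)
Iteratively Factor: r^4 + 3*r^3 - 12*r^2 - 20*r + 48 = (r - 2)*(r^3 + 5*r^2 - 2*r - 24) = (r - 2)^2*(r^2 + 7*r + 12) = (r - 2)^2*(r + 3)*(r + 4)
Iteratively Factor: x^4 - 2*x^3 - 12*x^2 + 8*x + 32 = (x - 4)*(x^3 + 2*x^2 - 4*x - 8) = (x - 4)*(x + 2)*(x^2 - 4) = (x - 4)*(x + 2)^2*(x - 2)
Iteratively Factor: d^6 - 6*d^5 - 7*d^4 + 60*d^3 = (d - 5)*(d^5 - d^4 - 12*d^3) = d*(d - 5)*(d^4 - d^3 - 12*d^2) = d*(d - 5)*(d + 3)*(d^3 - 4*d^2) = d*(d - 5)*(d - 4)*(d + 3)*(d^2) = d^2*(d - 5)*(d - 4)*(d + 3)*(d)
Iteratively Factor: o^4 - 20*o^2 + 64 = (o + 2)*(o^3 - 2*o^2 - 16*o + 32) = (o + 2)*(o + 4)*(o^2 - 6*o + 8) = (o - 2)*(o + 2)*(o + 4)*(o - 4)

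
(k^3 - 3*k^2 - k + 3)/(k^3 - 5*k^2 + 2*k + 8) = (k^2 - 4*k + 3)/(k^2 - 6*k + 8)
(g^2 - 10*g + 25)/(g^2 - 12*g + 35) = (g - 5)/(g - 7)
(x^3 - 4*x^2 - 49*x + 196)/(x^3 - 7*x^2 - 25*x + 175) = (x^2 + 3*x - 28)/(x^2 - 25)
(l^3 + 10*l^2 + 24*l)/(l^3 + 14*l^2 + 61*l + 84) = l*(l + 6)/(l^2 + 10*l + 21)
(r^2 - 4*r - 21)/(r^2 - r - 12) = (r - 7)/(r - 4)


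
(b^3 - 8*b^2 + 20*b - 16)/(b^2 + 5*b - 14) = (b^2 - 6*b + 8)/(b + 7)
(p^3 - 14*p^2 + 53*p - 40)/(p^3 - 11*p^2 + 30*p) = (p^2 - 9*p + 8)/(p*(p - 6))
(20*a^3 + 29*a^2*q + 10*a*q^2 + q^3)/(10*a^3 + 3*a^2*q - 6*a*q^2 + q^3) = (20*a^2 + 9*a*q + q^2)/(10*a^2 - 7*a*q + q^2)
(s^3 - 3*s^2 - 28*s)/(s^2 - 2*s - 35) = s*(s + 4)/(s + 5)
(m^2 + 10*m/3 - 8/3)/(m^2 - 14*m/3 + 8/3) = (m + 4)/(m - 4)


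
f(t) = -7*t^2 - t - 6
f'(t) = -14*t - 1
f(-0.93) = -11.12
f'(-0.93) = 12.02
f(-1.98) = -31.46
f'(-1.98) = 26.72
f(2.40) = -48.72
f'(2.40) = -34.60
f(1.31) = -19.32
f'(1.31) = -19.34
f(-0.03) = -5.98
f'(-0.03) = -0.58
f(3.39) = -89.83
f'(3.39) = -48.46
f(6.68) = -325.04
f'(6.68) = -94.52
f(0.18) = -6.41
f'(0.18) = -3.52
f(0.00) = -6.00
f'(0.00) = -1.00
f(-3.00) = -66.00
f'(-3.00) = 41.00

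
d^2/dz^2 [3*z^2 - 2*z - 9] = 6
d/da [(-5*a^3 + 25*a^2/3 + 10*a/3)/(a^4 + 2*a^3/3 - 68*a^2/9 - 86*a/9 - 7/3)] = 45*(a^4 - 4*a^3 + 7*a^2 + 14*a - 14)/(9*a^6 + 6*a^5 - 137*a^4 - 172*a^3 + 487*a^2 + 966*a + 441)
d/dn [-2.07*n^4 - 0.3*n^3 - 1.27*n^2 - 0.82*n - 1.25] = -8.28*n^3 - 0.9*n^2 - 2.54*n - 0.82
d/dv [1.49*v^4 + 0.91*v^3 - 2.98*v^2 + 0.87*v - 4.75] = 5.96*v^3 + 2.73*v^2 - 5.96*v + 0.87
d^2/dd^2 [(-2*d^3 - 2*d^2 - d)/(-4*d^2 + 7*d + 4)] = 4*(101*d^3 + 132*d^2 + 72*d + 2)/(64*d^6 - 336*d^5 + 396*d^4 + 329*d^3 - 396*d^2 - 336*d - 64)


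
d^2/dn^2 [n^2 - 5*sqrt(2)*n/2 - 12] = 2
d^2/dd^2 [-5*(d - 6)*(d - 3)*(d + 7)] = 20 - 30*d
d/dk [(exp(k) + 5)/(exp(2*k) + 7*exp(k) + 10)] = -exp(k)/(exp(2*k) + 4*exp(k) + 4)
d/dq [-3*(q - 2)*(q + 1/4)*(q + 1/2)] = -9*q^2 + 15*q/2 + 33/8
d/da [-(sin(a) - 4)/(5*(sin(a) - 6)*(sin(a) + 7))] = (sin(a)^2 - 8*sin(a) + 38)*cos(a)/(5*(sin(a) - 6)^2*(sin(a) + 7)^2)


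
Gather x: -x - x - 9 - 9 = -2*x - 18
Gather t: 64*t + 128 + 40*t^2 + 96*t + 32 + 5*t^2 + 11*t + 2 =45*t^2 + 171*t + 162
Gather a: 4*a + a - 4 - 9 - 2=5*a - 15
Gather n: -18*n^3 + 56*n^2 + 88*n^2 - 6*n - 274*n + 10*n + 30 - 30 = -18*n^3 + 144*n^2 - 270*n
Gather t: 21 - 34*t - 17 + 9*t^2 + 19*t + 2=9*t^2 - 15*t + 6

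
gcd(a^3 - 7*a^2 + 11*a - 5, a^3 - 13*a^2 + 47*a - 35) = a^2 - 6*a + 5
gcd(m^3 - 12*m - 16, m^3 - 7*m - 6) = m + 2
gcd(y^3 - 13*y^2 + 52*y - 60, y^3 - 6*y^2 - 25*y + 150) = y^2 - 11*y + 30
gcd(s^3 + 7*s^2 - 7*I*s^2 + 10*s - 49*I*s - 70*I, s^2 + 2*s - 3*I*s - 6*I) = s + 2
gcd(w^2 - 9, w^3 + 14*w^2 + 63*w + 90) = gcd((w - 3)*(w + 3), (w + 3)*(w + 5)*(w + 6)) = w + 3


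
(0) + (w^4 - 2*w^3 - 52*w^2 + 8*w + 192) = w^4 - 2*w^3 - 52*w^2 + 8*w + 192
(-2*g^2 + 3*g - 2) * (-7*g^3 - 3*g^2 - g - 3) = 14*g^5 - 15*g^4 + 7*g^3 + 9*g^2 - 7*g + 6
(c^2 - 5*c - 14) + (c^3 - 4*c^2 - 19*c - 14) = c^3 - 3*c^2 - 24*c - 28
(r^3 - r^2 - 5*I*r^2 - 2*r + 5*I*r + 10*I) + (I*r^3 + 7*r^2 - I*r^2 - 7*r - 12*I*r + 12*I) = r^3 + I*r^3 + 6*r^2 - 6*I*r^2 - 9*r - 7*I*r + 22*I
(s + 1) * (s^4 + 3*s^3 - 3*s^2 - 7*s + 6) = s^5 + 4*s^4 - 10*s^2 - s + 6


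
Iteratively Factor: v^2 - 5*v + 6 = (v - 3)*(v - 2)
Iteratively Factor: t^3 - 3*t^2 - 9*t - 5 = (t + 1)*(t^2 - 4*t - 5) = (t + 1)^2*(t - 5)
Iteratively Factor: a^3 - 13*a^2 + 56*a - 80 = (a - 4)*(a^2 - 9*a + 20) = (a - 5)*(a - 4)*(a - 4)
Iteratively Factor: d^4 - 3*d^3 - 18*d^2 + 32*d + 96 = (d - 4)*(d^3 + d^2 - 14*d - 24) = (d - 4)*(d + 3)*(d^2 - 2*d - 8) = (d - 4)^2*(d + 3)*(d + 2)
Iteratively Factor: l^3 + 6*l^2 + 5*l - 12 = (l + 3)*(l^2 + 3*l - 4) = (l + 3)*(l + 4)*(l - 1)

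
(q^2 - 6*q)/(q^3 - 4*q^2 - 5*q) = (6 - q)/(-q^2 + 4*q + 5)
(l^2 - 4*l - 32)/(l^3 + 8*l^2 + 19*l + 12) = (l - 8)/(l^2 + 4*l + 3)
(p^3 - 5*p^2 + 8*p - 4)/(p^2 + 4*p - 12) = (p^2 - 3*p + 2)/(p + 6)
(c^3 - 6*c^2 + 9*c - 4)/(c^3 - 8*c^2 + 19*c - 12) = (c - 1)/(c - 3)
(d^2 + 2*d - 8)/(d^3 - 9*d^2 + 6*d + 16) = (d + 4)/(d^2 - 7*d - 8)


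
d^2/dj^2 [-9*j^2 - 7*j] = -18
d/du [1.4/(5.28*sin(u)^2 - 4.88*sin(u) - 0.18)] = (6.832 - 14.784*sin(u))*cos(u)/(-5.28*sin(u)^2 + 4.88*sin(u) + 0.18)^2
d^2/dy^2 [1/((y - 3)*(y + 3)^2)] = 2*(3*(y - 3)^2 + 2*(y - 3)*(y + 3) + (y + 3)^2)/((y - 3)^3*(y + 3)^4)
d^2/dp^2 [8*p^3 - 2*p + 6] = 48*p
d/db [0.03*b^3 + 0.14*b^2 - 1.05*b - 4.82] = 0.09*b^2 + 0.28*b - 1.05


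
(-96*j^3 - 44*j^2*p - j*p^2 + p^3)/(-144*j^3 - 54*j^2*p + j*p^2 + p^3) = (4*j + p)/(6*j + p)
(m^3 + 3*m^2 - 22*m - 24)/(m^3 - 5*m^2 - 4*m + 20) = (m^3 + 3*m^2 - 22*m - 24)/(m^3 - 5*m^2 - 4*m + 20)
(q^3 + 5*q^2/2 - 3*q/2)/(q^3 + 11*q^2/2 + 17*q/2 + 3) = q*(2*q - 1)/(2*q^2 + 5*q + 2)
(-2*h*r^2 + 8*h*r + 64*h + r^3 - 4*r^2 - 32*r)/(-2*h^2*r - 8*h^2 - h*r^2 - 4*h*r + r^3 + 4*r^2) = (r - 8)/(h + r)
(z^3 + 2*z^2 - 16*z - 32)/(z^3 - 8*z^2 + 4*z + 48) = (z + 4)/(z - 6)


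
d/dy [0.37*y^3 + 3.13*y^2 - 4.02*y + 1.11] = 1.11*y^2 + 6.26*y - 4.02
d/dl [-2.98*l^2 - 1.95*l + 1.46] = -5.96*l - 1.95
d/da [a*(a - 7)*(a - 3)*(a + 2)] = 4*a^3 - 24*a^2 + 2*a + 42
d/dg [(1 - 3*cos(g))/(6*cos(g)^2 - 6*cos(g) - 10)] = 3*(-3*cos(g)^2 + 2*cos(g) - 6)*sin(g)/(2*(3*sin(g)^2 + 3*cos(g) + 2)^2)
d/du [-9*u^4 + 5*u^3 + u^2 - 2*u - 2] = -36*u^3 + 15*u^2 + 2*u - 2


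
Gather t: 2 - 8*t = 2 - 8*t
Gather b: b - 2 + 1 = b - 1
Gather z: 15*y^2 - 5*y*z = 15*y^2 - 5*y*z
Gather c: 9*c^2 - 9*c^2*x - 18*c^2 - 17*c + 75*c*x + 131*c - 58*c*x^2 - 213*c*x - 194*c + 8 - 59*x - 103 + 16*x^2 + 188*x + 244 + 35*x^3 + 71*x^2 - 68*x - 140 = c^2*(-9*x - 9) + c*(-58*x^2 - 138*x - 80) + 35*x^3 + 87*x^2 + 61*x + 9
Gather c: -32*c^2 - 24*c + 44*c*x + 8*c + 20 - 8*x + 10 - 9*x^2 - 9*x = -32*c^2 + c*(44*x - 16) - 9*x^2 - 17*x + 30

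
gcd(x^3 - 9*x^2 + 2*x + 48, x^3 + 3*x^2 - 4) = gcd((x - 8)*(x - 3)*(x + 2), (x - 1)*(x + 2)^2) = x + 2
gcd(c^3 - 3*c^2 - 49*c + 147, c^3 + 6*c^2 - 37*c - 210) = c + 7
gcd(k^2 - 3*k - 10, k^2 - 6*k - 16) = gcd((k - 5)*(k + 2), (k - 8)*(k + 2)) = k + 2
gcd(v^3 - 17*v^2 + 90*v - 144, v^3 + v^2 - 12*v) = v - 3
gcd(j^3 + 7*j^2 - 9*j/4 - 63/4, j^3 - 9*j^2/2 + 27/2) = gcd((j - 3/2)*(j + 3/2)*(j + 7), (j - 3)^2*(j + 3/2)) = j + 3/2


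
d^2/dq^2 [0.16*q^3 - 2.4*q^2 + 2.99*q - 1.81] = 0.96*q - 4.8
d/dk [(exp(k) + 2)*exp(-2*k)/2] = (-exp(k) - 4)*exp(-2*k)/2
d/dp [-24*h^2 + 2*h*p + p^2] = 2*h + 2*p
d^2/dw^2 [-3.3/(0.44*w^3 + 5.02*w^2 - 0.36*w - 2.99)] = ((8.712*w + 33.132)*(0.44*w^3 + 5.02*w^2 - 0.36*w - 2.99) - 3.3*(1.32*w^2 + 10.04*w - 0.36)*(2.64*w^2 + 20.08*w - 0.72))/(0.44*w^3 + 5.02*w^2 - 0.36*w - 2.99)^3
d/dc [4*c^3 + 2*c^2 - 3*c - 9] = 12*c^2 + 4*c - 3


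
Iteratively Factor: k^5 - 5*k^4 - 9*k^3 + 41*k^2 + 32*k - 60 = (k - 3)*(k^4 - 2*k^3 - 15*k^2 - 4*k + 20) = (k - 3)*(k - 1)*(k^3 - k^2 - 16*k - 20) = (k - 3)*(k - 1)*(k + 2)*(k^2 - 3*k - 10) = (k - 5)*(k - 3)*(k - 1)*(k + 2)*(k + 2)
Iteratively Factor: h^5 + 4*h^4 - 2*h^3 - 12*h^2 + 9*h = (h + 3)*(h^4 + h^3 - 5*h^2 + 3*h) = (h + 3)^2*(h^3 - 2*h^2 + h) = (h - 1)*(h + 3)^2*(h^2 - h) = h*(h - 1)*(h + 3)^2*(h - 1)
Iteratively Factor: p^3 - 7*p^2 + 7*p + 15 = (p - 5)*(p^2 - 2*p - 3) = (p - 5)*(p + 1)*(p - 3)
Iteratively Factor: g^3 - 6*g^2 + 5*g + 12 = (g - 4)*(g^2 - 2*g - 3) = (g - 4)*(g - 3)*(g + 1)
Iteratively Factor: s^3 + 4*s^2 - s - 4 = (s + 4)*(s^2 - 1) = (s + 1)*(s + 4)*(s - 1)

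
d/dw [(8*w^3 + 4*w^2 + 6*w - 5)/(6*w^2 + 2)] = (12*w^4 + 3*w^2 + 19*w + 3)/(9*w^4 + 6*w^2 + 1)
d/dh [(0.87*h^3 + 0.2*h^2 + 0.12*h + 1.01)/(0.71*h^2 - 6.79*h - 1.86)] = (0.6177*h^4 - 11.8146*h^3 - 6.2978*h^2 - 2.1782*h + 6.6347)/(0.5041*h^4 - 9.6418*h^3 + 43.4629*h^2 + 25.2588*h + 3.4596)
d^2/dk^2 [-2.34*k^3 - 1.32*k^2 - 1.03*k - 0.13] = -14.04*k - 2.64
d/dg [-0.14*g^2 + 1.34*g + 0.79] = 1.34 - 0.28*g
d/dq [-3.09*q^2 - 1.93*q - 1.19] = -6.18*q - 1.93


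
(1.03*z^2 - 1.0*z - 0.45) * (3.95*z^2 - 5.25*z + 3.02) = 4.0685*z^4 - 9.3575*z^3 + 6.5831*z^2 - 0.6575*z - 1.359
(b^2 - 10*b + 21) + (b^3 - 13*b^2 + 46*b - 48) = b^3 - 12*b^2 + 36*b - 27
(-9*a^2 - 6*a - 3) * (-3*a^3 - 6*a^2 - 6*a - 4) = 27*a^5 + 72*a^4 + 99*a^3 + 90*a^2 + 42*a + 12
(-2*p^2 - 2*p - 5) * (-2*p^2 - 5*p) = 4*p^4 + 14*p^3 + 20*p^2 + 25*p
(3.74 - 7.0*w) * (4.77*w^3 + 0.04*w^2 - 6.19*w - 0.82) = -33.39*w^4 + 17.5598*w^3 + 43.4796*w^2 - 17.4106*w - 3.0668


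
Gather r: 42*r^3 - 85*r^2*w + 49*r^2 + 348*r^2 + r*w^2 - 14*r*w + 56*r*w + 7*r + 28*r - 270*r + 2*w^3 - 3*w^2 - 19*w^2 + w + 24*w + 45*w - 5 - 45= 42*r^3 + r^2*(397 - 85*w) + r*(w^2 + 42*w - 235) + 2*w^3 - 22*w^2 + 70*w - 50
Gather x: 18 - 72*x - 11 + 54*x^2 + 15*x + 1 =54*x^2 - 57*x + 8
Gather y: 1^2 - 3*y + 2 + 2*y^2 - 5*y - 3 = 2*y^2 - 8*y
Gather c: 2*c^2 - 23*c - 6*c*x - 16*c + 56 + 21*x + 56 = 2*c^2 + c*(-6*x - 39) + 21*x + 112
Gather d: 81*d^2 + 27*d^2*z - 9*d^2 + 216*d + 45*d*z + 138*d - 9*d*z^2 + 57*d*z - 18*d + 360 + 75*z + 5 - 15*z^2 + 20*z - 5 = d^2*(27*z + 72) + d*(-9*z^2 + 102*z + 336) - 15*z^2 + 95*z + 360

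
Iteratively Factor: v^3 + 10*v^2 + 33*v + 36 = (v + 3)*(v^2 + 7*v + 12) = (v + 3)^2*(v + 4)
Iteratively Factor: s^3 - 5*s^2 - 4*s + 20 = (s - 2)*(s^2 - 3*s - 10) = (s - 5)*(s - 2)*(s + 2)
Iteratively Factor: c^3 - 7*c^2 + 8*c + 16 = (c - 4)*(c^2 - 3*c - 4) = (c - 4)^2*(c + 1)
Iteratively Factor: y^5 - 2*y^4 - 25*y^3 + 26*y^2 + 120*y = (y + 2)*(y^4 - 4*y^3 - 17*y^2 + 60*y) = y*(y + 2)*(y^3 - 4*y^2 - 17*y + 60) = y*(y - 5)*(y + 2)*(y^2 + y - 12) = y*(y - 5)*(y + 2)*(y + 4)*(y - 3)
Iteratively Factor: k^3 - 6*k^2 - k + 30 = (k + 2)*(k^2 - 8*k + 15) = (k - 5)*(k + 2)*(k - 3)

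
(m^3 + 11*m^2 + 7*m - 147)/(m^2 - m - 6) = (m^2 + 14*m + 49)/(m + 2)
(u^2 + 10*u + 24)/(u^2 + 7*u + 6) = (u + 4)/(u + 1)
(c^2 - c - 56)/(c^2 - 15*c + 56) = (c + 7)/(c - 7)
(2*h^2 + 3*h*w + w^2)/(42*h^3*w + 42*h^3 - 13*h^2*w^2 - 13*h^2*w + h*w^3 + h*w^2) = (2*h^2 + 3*h*w + w^2)/(h*(42*h^2*w + 42*h^2 - 13*h*w^2 - 13*h*w + w^3 + w^2))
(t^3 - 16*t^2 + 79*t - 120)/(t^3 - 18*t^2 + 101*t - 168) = (t - 5)/(t - 7)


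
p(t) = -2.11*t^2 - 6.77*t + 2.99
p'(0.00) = -6.77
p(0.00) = 2.99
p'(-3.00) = 5.89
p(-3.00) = 4.31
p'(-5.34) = 15.76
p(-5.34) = -21.03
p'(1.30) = -12.26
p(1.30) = -9.38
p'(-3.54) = 8.17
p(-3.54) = 0.51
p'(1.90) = -14.79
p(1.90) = -17.49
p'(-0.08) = -6.43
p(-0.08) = 3.52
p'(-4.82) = 13.57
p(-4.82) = -13.40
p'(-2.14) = 2.26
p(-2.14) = 7.81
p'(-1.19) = -1.75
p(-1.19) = 8.06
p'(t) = -4.22*t - 6.77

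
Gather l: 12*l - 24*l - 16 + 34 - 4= 14 - 12*l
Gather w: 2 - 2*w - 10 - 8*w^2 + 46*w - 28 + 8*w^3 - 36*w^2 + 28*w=8*w^3 - 44*w^2 + 72*w - 36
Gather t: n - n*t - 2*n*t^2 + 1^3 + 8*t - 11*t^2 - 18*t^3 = n - 18*t^3 + t^2*(-2*n - 11) + t*(8 - n) + 1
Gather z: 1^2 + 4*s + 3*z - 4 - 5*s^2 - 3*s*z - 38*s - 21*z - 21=-5*s^2 - 34*s + z*(-3*s - 18) - 24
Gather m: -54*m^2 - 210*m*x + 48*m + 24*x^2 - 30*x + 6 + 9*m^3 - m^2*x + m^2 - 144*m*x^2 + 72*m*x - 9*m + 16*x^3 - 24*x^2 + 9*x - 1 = 9*m^3 + m^2*(-x - 53) + m*(-144*x^2 - 138*x + 39) + 16*x^3 - 21*x + 5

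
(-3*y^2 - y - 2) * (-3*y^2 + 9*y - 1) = 9*y^4 - 24*y^3 - 17*y + 2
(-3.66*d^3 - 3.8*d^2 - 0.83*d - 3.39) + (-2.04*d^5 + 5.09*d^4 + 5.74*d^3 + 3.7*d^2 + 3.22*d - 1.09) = -2.04*d^5 + 5.09*d^4 + 2.08*d^3 - 0.0999999999999996*d^2 + 2.39*d - 4.48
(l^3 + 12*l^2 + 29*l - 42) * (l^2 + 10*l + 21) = l^5 + 22*l^4 + 170*l^3 + 500*l^2 + 189*l - 882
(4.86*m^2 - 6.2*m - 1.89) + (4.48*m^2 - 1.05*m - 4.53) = 9.34*m^2 - 7.25*m - 6.42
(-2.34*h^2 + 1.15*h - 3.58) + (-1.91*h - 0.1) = -2.34*h^2 - 0.76*h - 3.68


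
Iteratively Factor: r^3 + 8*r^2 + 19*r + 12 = (r + 3)*(r^2 + 5*r + 4) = (r + 1)*(r + 3)*(r + 4)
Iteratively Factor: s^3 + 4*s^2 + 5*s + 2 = (s + 1)*(s^2 + 3*s + 2) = (s + 1)^2*(s + 2)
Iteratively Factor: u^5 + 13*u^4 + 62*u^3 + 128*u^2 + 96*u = (u + 4)*(u^4 + 9*u^3 + 26*u^2 + 24*u) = u*(u + 4)*(u^3 + 9*u^2 + 26*u + 24) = u*(u + 2)*(u + 4)*(u^2 + 7*u + 12) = u*(u + 2)*(u + 3)*(u + 4)*(u + 4)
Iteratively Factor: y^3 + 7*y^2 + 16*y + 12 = (y + 3)*(y^2 + 4*y + 4) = (y + 2)*(y + 3)*(y + 2)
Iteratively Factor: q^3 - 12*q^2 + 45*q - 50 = (q - 2)*(q^2 - 10*q + 25) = (q - 5)*(q - 2)*(q - 5)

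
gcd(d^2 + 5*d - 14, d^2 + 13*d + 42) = d + 7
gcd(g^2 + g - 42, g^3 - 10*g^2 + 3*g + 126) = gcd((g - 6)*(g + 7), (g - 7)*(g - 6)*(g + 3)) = g - 6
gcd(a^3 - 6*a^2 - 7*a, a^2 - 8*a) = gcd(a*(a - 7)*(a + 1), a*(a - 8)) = a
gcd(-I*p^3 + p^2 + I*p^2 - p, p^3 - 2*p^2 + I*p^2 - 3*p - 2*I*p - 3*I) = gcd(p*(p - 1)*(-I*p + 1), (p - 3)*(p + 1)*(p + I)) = p + I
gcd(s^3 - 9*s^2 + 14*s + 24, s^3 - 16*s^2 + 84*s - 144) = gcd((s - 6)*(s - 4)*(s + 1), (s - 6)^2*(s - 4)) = s^2 - 10*s + 24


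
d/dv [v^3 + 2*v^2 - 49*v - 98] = 3*v^2 + 4*v - 49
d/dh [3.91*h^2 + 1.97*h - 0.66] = 7.82*h + 1.97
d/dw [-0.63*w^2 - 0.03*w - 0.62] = -1.26*w - 0.03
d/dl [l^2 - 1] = 2*l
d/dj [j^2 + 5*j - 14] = 2*j + 5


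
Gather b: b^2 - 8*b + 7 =b^2 - 8*b + 7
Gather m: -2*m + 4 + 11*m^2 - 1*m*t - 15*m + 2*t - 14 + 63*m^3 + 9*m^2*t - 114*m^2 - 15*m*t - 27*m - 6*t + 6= 63*m^3 + m^2*(9*t - 103) + m*(-16*t - 44) - 4*t - 4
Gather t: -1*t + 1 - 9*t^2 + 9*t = -9*t^2 + 8*t + 1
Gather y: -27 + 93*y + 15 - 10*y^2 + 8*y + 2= -10*y^2 + 101*y - 10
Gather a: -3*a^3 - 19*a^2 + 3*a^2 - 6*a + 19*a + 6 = -3*a^3 - 16*a^2 + 13*a + 6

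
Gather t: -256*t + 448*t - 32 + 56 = 192*t + 24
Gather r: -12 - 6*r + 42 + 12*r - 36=6*r - 6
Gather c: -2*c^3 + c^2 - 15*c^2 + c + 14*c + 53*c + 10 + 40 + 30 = -2*c^3 - 14*c^2 + 68*c + 80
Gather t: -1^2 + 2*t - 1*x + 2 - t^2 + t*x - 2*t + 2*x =-t^2 + t*x + x + 1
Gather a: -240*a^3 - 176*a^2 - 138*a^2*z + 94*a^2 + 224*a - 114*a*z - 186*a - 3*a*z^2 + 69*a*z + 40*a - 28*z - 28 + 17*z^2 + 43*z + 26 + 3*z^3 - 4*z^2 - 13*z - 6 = -240*a^3 + a^2*(-138*z - 82) + a*(-3*z^2 - 45*z + 78) + 3*z^3 + 13*z^2 + 2*z - 8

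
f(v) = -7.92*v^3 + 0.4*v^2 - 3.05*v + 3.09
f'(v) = -23.76*v^2 + 0.8*v - 3.05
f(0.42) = 1.29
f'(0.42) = -6.91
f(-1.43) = 31.43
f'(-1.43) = -52.78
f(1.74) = -42.73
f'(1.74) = -73.59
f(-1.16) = 19.53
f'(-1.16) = -35.95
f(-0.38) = 4.74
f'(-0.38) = -6.78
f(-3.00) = 229.68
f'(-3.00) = -219.29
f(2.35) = -104.65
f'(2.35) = -132.38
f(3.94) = -487.13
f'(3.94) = -368.74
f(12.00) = -13661.67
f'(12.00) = -3414.89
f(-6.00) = 1746.51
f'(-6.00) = -863.21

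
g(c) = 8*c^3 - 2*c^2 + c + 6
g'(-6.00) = 889.00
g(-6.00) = -1800.00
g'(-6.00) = 889.00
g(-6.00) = -1800.00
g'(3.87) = 344.97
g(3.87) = 443.60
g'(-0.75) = 17.50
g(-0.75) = 0.75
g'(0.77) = 12.15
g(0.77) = 9.24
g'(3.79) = 330.58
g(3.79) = 416.58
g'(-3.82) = 366.50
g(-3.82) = -472.95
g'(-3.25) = 267.50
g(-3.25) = -293.00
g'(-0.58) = 11.39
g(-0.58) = 3.19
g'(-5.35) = 709.34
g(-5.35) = -1281.64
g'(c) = 24*c^2 - 4*c + 1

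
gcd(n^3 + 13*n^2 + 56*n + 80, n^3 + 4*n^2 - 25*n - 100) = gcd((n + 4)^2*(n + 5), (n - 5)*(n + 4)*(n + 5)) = n^2 + 9*n + 20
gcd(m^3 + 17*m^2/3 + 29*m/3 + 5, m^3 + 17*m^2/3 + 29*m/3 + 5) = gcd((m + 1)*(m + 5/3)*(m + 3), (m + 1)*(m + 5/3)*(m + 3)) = m^3 + 17*m^2/3 + 29*m/3 + 5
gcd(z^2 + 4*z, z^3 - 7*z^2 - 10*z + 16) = 1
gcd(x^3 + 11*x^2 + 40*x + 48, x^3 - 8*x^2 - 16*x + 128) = x + 4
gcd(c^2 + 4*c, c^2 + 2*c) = c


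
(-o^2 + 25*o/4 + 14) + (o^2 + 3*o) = 37*o/4 + 14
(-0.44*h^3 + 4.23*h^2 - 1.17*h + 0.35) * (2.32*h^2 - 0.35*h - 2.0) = -1.0208*h^5 + 9.9676*h^4 - 3.3149*h^3 - 7.2385*h^2 + 2.2175*h - 0.7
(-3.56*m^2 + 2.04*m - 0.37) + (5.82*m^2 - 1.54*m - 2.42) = 2.26*m^2 + 0.5*m - 2.79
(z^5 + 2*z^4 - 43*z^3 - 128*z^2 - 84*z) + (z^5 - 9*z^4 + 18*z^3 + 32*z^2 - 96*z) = 2*z^5 - 7*z^4 - 25*z^3 - 96*z^2 - 180*z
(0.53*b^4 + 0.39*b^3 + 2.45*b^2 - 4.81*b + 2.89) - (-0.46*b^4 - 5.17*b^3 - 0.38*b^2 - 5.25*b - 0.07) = 0.99*b^4 + 5.56*b^3 + 2.83*b^2 + 0.44*b + 2.96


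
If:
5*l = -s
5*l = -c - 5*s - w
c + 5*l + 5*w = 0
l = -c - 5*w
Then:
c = 0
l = 0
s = 0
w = 0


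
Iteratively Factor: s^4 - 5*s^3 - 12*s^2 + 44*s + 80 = (s + 2)*(s^3 - 7*s^2 + 2*s + 40) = (s - 4)*(s + 2)*(s^2 - 3*s - 10) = (s - 4)*(s + 2)^2*(s - 5)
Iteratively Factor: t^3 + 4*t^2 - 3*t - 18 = (t + 3)*(t^2 + t - 6) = (t - 2)*(t + 3)*(t + 3)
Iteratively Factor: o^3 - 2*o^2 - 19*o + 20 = (o + 4)*(o^2 - 6*o + 5) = (o - 1)*(o + 4)*(o - 5)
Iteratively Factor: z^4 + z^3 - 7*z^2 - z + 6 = (z - 1)*(z^3 + 2*z^2 - 5*z - 6) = (z - 1)*(z + 1)*(z^2 + z - 6) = (z - 1)*(z + 1)*(z + 3)*(z - 2)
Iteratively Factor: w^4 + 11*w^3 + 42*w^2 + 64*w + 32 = (w + 4)*(w^3 + 7*w^2 + 14*w + 8) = (w + 4)^2*(w^2 + 3*w + 2) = (w + 2)*(w + 4)^2*(w + 1)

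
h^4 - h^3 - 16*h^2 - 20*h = h*(h - 5)*(h + 2)^2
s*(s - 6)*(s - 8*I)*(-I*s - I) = -I*s^4 - 8*s^3 + 5*I*s^3 + 40*s^2 + 6*I*s^2 + 48*s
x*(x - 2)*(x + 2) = x^3 - 4*x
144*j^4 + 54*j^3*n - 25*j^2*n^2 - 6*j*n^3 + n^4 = (-8*j + n)*(-3*j + n)*(2*j + n)*(3*j + n)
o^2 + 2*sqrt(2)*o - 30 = (o - 3*sqrt(2))*(o + 5*sqrt(2))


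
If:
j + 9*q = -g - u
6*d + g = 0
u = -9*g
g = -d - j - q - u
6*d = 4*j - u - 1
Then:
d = -2/513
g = 4/171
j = 131/684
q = -1/2052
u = -4/19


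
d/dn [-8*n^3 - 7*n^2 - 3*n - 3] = -24*n^2 - 14*n - 3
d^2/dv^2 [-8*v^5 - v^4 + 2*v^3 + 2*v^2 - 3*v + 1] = -160*v^3 - 12*v^2 + 12*v + 4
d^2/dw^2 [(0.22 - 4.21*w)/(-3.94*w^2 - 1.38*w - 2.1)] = ((4.21*w - 0.22)*(7.88*w + 1.38)*(15.76*w + 2.76) - (99.5244*w + 9.886)*(3.94*w^2 + 1.38*w + 2.1))/(3.94*w^2 + 1.38*w + 2.1)^3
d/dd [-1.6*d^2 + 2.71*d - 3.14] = 2.71 - 3.2*d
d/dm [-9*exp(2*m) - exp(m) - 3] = (-18*exp(m) - 1)*exp(m)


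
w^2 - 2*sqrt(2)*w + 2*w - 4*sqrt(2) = (w + 2)*(w - 2*sqrt(2))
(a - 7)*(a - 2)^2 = a^3 - 11*a^2 + 32*a - 28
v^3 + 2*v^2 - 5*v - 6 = (v - 2)*(v + 1)*(v + 3)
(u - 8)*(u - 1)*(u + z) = u^3 + u^2*z - 9*u^2 - 9*u*z + 8*u + 8*z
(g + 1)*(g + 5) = g^2 + 6*g + 5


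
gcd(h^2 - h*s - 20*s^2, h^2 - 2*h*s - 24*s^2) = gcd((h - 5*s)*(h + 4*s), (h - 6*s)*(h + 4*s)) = h + 4*s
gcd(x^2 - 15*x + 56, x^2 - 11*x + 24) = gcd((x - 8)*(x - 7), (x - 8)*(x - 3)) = x - 8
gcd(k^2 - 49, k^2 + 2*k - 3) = 1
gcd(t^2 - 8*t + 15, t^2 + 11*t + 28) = 1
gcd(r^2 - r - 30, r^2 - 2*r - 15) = 1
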